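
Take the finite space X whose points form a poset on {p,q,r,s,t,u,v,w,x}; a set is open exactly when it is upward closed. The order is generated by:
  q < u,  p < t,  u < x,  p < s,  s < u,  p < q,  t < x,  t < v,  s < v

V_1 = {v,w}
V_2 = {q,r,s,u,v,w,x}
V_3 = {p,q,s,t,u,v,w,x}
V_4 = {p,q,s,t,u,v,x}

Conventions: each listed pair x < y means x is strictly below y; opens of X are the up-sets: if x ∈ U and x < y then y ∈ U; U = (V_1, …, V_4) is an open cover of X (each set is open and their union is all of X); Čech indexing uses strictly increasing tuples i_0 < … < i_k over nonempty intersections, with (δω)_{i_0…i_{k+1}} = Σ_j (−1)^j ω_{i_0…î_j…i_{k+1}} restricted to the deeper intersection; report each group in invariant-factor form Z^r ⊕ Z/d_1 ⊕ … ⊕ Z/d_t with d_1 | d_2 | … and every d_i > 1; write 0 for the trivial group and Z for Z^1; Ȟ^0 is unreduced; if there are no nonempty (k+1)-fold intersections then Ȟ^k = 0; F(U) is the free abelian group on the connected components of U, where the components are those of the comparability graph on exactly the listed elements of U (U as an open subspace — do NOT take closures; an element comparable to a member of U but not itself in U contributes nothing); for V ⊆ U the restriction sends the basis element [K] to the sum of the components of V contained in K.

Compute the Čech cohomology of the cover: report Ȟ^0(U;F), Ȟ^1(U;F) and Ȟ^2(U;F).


intersection data:
  V12={v,w} V13={v,w} V14={v} V23={q,s,u,v,w,x} V24={q,s,u,v,x} V34={p,q,s,t,u,v,x}
  V123={v,w} V124={v} V134={v} V234={q,s,u,v,x}
  V1234={v}
components per intersection:
  V1: {v} {w}
  V2: {q,s,u,v,x} {r} {w}
  V3: {p,q,s,t,u,v,x} {w}
  V4: {p,q,s,t,u,v,x}
  V12: {v} {w}
  V13: {v} {w}
  V14: {v}
  V23: {q,s,u,v,x} {w}
  V24: {q,s,u,v,x}
  V34: {p,q,s,t,u,v,x}
  V123: {v} {w}
  V124: {v}
  V134: {v}
  V234: {q,s,u,v,x}
  V1234: {v}
C dims 8,9,5,1; δ0: rk 5, SNF 1^5; δ1: rk 4, SNF 1^4; δ2: rk 1, SNF 1^1
Ȟ^0 = (8 − 5) − 0 = 3, so Ȟ^0 ≅ Z^3
Ȟ^1 = (9 − 4) − 5 = 0, so Ȟ^1 ≅ 0
Ȟ^2 = (5 − 1) − 4 = 0, so Ȟ^2 ≅ 0

Ȟ^0(U;F) ≅ Z^3, Ȟ^1(U;F) ≅ 0 and Ȟ^2(U;F) ≅ 0


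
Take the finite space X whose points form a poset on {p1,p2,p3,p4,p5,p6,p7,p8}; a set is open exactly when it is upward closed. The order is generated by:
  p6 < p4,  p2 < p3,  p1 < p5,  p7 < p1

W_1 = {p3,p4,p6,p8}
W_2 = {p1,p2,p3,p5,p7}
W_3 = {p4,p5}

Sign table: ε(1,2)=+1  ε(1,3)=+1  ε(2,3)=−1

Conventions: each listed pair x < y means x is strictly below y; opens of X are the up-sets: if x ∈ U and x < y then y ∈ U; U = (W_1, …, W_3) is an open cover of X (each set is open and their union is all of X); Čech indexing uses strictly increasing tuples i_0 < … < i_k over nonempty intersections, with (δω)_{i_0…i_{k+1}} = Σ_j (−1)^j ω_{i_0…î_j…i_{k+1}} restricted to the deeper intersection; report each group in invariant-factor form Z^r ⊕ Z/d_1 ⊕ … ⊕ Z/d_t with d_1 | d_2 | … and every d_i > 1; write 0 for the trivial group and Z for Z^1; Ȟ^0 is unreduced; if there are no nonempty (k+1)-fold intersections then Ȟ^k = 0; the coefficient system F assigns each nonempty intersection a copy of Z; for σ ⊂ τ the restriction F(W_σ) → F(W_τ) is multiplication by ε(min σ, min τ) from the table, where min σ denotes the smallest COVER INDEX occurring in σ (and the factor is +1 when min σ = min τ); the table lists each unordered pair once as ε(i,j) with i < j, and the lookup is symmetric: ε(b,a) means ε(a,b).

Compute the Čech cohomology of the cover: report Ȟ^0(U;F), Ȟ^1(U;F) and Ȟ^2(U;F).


Ȟ^0(U;F) ≅ 0, Ȟ^1(U;F) ≅ Z/2, Ȟ^2(U;F) ≅ 0

intersection data:
  W12={p3} W13={p4} W23={p5}
C dims 3,3; δ0: rk 3, SNF 1^2·2
Ȟ^0 = (3 − 3) − 0 = 0, so Ȟ^0 ≅ 0
Ȟ^1 = (3 − 0) − 3 = 0 plus torsion [2], so Ȟ^1 ≅ Z/2
Ȟ^2 = (0 − 0) − 0 = 0, so Ȟ^2 ≅ 0


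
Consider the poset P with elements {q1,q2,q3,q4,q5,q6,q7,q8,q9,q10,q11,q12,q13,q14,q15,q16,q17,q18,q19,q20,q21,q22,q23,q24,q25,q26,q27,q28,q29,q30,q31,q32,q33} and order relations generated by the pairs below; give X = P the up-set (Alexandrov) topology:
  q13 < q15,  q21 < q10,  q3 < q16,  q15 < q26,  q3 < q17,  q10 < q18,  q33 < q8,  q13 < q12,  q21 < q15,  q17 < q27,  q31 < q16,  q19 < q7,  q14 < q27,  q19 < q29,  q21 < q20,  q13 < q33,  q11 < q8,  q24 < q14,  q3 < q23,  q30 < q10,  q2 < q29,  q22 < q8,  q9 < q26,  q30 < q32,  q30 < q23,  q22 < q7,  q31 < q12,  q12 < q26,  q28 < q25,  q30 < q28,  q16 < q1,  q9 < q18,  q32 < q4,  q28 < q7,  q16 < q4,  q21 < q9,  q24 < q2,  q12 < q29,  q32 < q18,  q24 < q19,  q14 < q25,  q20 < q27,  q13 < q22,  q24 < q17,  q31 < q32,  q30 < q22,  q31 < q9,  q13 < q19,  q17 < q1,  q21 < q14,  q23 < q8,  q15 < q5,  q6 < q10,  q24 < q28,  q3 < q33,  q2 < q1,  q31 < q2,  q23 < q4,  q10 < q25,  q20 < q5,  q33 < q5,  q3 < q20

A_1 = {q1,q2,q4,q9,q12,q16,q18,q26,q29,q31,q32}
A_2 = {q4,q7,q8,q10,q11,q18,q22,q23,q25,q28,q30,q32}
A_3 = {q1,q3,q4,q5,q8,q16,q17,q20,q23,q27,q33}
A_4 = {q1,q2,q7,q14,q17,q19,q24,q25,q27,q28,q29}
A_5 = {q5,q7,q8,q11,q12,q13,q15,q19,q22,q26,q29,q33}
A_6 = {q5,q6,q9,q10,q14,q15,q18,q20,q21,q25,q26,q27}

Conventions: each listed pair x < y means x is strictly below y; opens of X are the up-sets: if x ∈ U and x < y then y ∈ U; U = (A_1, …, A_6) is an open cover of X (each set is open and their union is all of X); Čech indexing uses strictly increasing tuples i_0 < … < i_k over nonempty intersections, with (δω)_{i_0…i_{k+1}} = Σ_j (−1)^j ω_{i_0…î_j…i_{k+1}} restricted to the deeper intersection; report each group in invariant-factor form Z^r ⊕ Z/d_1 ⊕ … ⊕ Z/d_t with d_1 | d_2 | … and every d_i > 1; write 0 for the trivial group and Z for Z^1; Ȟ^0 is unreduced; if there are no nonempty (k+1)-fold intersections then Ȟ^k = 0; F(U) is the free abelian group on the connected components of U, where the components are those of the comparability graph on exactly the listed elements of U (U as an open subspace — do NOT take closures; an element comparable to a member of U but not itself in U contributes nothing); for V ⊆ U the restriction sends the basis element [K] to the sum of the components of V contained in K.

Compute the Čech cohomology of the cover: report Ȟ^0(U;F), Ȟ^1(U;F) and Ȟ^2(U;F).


Ȟ^0 ≅ Z; Ȟ^1 ≅ 0; Ȟ^2 ≅ Z/2

nonempty intersections:
  A12={q4,q18,q32} A13={q1,q4,q16} A14={q1,q2,q29} A15={q12,q26,q29} A16={q9,q18,q26} A23={q4,q8,q23} A24={q7,q25,q28} A25={q7,q8,q11,q22} A26={q10,q18,q25} A34={q1,q17,q27} A35={q5,q8,q33} A36={q5,q20,q27} A45={q7,q19,q29} A46={q14,q25,q27} A56={q5,q15,q26}
  A123={q4} A126={q18} A134={q1} A145={q29} A156={q26} A235={q8} A245={q7} A246={q25} A346={q27} A356={q5}
components per intersection:
  A1: {q1,q2,q4,q9,q12,q16,q18,q26,q29,q31,q32}
  A2: {q4,q7,q8,q10,q11,q18,q22,q23,q25,q28,q30,q32}
  A3: {q1,q3,q4,q5,q8,q16,q17,q20,q23,q27,q33}
  A4: {q1,q2,q7,q14,q17,q19,q24,q25,q27,q28,q29}
  A5: {q5,q7,q8,q11,q12,q13,q15,q19,q22,q26,q29,q33}
  A6: {q5,q6,q9,q10,q14,q15,q18,q20,q21,q25,q26,q27}
  A12: {q4,q18,q32}
  A13: {q1,q4,q16}
  A14: {q1,q2,q29}
  A15: {q12,q26,q29}
  A16: {q9,q18,q26}
  A23: {q4,q8,q23}
  A24: {q7,q25,q28}
  A25: {q7,q8,q11,q22}
  A26: {q10,q18,q25}
  A34: {q1,q17,q27}
  A35: {q5,q8,q33}
  A36: {q5,q20,q27}
  A45: {q7,q19,q29}
  A46: {q14,q25,q27}
  A56: {q5,q15,q26}
  A123: {q4}
  A126: {q18}
  A134: {q1}
  A145: {q29}
  A156: {q26}
  A235: {q8}
  A245: {q7}
  A246: {q25}
  A346: {q27}
  A356: {q5}
C dims 6,15,10; δ0: rk 5, SNF 1^5; δ1: rk 10, SNF 1^9·2
Ȟ^0: (6−5)−0=1 ⇒ Z
Ȟ^1: (15−10)−5=0 ⇒ 0
Ȟ^2: (10−0)−10=0 plus torsion [2] ⇒ Z/2


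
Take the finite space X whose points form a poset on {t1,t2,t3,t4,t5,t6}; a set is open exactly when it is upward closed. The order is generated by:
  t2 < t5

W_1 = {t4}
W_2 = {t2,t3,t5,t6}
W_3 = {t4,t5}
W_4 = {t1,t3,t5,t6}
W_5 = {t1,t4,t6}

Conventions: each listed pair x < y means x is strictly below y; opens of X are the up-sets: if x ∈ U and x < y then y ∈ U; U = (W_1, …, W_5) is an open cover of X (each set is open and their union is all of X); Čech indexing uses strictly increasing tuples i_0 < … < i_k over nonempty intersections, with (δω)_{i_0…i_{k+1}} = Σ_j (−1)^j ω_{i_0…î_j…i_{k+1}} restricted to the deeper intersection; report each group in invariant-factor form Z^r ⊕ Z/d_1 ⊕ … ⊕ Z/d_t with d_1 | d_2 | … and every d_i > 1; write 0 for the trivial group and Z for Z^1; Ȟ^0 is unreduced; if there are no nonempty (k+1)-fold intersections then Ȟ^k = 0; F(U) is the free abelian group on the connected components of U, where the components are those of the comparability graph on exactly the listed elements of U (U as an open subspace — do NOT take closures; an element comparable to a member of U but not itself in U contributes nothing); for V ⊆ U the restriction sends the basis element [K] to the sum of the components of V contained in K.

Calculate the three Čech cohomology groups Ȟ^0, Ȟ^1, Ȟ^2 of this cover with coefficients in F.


Ȟ^0 = Z^5, Ȟ^1 = 0 and Ȟ^2 = 0

nerve of the cover:
  W13={t4} W15={t4} W23={t5} W24={t3,t5,t6} W25={t6} W34={t5} W35={t4} W45={t1,t6}
  W135={t4} W234={t5} W245={t6}
components per intersection:
  W1: {t4}
  W2: {t2,t5} {t3} {t6}
  W3: {t4} {t5}
  W4: {t1} {t3} {t5} {t6}
  W5: {t1} {t4} {t6}
  W13: {t4}
  W15: {t4}
  W23: {t5}
  W24: {t3} {t5} {t6}
  W25: {t6}
  W34: {t5}
  W35: {t4}
  W45: {t1} {t6}
  W135: {t4}
  W234: {t5}
  W245: {t6}
C dims 13,11,3; δ0: rk 8, SNF 1^8; δ1: rk 3, SNF 1^3
Ȟ^0 = (13 − 8) − 0 = 5, so Ȟ^0 ≅ Z^5
Ȟ^1 = (11 − 3) − 8 = 0, so Ȟ^1 ≅ 0
Ȟ^2 = (3 − 0) − 3 = 0, so Ȟ^2 ≅ 0


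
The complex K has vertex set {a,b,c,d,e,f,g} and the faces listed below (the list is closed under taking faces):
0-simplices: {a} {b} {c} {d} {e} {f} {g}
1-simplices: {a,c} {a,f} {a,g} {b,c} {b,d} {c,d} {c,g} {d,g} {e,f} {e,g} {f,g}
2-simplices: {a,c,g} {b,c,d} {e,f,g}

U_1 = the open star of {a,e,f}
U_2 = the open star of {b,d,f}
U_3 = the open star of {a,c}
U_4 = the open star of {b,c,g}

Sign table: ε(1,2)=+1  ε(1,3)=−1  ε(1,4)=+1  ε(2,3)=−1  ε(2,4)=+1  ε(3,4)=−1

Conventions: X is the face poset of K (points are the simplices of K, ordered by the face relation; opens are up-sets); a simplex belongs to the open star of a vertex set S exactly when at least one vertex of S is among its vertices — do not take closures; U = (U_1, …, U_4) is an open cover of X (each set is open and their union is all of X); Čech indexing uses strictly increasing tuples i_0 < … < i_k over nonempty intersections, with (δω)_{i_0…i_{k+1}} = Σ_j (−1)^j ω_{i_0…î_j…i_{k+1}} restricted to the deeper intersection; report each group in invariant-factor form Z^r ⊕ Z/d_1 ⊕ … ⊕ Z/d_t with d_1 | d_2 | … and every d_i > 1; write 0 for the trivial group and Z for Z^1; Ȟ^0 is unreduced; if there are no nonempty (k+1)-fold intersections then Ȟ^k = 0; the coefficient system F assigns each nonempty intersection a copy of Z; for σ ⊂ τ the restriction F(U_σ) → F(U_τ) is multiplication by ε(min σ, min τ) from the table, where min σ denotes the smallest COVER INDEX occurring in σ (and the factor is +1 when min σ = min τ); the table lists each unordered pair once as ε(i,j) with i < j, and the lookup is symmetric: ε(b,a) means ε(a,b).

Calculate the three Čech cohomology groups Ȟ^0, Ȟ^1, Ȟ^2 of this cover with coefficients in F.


Ȟ^0 ≅ Z, Ȟ^1 ≅ 0, Ȟ^2 ≅ Z

nerve of the cover:
  U1={{a},{e},{f},{a,c},{a,f},{a,g},{e,f},{e,g},{f,g},{a,c,g},{e,f,g}} U2={{b},{d},{f},{a,f},{b,c},{b,d},{c,d},{d,g},{e,f},{f,g},{b,c,d},{e,f,g}} U3={{a},{c},{a,c},{a,f},{a,g},{b,c},{c,d},{c,g},{a,c,g},{b,c,d}} U4={{b},{c},{g},{a,c},{a,g},{b,c},{b,d},{c,d},{c,g},{d,g},{e,g},{f,g},{a,c,g},{b,c,d},{e,f,g}}
  U12={{f},{a,f},{e,f},{f,g},{e,f,g}} U13={{a},{a,c},{a,f},{a,g},{a,c,g}} U14={{a,c},{a,g},{e,g},{f,g},{a,c,g},{e,f,g}} U23={{a,f},{b,c},{c,d},{b,c,d}} U24={{b},{b,c},{b,d},{c,d},{d,g},{f,g},{b,c,d},{e,f,g}} U34={{c},{a,c},{a,g},{b,c},{c,d},{c,g},{a,c,g},{b,c,d}}
  U123={{a,f}} U124={{f,g},{e,f,g}} U134={{a,c},{a,g},{a,c,g}} U234={{b,c},{c,d},{b,c,d}}
C dims 4,6,4; δ0: rk 3, SNF 1^3; δ1: rk 3, SNF 1^3
Ȟ^0 = (4 − 3) − 0 = 1, so Ȟ^0 ≅ Z
Ȟ^1 = (6 − 3) − 3 = 0, so Ȟ^1 ≅ 0
Ȟ^2 = (4 − 0) − 3 = 1, so Ȟ^2 ≅ Z


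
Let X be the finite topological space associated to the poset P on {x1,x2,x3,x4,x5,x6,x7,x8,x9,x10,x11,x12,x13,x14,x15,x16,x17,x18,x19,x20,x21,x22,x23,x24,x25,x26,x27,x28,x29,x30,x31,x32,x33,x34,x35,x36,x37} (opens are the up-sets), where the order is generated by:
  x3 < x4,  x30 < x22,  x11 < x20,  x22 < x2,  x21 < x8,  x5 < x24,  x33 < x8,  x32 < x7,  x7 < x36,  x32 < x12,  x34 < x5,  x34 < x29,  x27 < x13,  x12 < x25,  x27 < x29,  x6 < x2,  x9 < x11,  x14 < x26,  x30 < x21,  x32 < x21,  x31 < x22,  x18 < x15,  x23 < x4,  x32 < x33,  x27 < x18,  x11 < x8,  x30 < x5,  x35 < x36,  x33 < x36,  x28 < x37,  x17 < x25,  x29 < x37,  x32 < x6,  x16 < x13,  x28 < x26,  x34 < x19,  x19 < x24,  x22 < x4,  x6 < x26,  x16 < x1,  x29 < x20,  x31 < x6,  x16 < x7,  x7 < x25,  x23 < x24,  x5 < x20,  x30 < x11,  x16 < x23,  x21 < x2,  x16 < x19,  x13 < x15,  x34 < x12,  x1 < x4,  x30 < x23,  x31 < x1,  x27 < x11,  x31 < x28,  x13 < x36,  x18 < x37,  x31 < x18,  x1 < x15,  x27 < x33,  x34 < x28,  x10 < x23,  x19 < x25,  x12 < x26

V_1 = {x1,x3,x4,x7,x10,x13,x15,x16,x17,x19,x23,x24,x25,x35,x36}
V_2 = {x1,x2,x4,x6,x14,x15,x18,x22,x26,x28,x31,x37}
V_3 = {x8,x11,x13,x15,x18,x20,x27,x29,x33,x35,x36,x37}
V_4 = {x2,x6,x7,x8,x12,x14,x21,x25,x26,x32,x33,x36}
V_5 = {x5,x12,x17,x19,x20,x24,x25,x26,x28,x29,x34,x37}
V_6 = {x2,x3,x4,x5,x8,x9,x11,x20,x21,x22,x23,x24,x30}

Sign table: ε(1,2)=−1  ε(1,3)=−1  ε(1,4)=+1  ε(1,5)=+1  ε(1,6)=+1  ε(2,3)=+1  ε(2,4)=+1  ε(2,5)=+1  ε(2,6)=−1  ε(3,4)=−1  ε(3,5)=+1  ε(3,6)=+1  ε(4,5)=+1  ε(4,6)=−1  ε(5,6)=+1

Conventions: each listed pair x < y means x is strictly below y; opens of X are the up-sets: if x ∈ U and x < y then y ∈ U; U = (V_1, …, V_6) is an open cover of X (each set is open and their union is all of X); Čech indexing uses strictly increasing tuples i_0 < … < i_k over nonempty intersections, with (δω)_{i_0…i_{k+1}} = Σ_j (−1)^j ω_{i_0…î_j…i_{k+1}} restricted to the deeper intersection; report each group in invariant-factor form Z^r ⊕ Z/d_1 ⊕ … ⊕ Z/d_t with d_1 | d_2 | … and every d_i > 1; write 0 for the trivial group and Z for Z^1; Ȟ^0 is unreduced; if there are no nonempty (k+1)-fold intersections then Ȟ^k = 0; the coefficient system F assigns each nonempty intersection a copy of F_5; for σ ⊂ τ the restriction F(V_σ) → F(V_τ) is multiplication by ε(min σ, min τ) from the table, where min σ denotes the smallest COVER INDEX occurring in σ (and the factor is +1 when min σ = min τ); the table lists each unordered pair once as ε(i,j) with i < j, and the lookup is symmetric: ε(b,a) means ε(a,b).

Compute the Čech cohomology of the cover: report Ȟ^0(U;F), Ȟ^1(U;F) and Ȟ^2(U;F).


nonempty intersections:
  V12={x1,x4,x15} V13={x13,x15,x35,x36} V14={x7,x25,x36} V15={x17,x19,x24,x25} V16={x3,x4,x23,x24} V23={x15,x18,x37} V24={x2,x6,x14,x26} V25={x26,x28,x37} V26={x2,x4,x22} V34={x8,x33,x36} V35={x20,x29,x37} V36={x8,x11,x20} V45={x12,x25,x26} V46={x2,x8,x21} V56={x5,x20,x24}
  V123={x15} V126={x4} V134={x36} V145={x25} V156={x24} V235={x37} V245={x26} V246={x2} V346={x8} V356={x20}
C dims 6,15,10; δ0: rk_F5 6; δ1: rk_F5 9
Ȟ^0: (6−6)−0=0 ⇒ 0
Ȟ^1: (15−9)−6=0 ⇒ 0
Ȟ^2: (10−0)−9=1 ⇒ Z/5

Ȟ^0 ≅ 0; Ȟ^1 ≅ 0; Ȟ^2 ≅ Z/5


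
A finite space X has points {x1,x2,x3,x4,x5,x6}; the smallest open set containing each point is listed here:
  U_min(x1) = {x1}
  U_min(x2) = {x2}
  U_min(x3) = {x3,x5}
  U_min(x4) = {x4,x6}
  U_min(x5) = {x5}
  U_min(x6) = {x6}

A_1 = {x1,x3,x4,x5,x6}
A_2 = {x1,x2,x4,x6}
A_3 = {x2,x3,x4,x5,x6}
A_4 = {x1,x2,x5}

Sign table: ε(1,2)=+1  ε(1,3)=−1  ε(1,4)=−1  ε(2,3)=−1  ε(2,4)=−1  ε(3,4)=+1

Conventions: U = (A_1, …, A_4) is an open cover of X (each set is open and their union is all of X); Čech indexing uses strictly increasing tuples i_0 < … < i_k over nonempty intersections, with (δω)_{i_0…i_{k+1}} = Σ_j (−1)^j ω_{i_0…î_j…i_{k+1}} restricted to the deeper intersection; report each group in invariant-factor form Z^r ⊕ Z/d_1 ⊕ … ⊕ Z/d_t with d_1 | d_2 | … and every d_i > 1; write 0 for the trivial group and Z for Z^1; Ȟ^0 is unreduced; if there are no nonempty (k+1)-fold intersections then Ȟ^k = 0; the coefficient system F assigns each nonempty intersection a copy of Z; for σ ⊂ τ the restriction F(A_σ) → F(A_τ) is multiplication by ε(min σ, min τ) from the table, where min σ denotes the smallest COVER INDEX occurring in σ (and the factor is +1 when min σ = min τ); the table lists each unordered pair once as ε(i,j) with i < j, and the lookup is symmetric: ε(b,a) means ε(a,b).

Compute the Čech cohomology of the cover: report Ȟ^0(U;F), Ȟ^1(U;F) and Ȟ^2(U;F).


nonempty overlaps:
  A12={x1,x4,x6} A13={x3,x4,x5,x6} A14={x1,x5} A23={x2,x4,x6} A24={x1,x2} A34={x2,x5}
  A123={x4,x6} A124={x1} A134={x5} A234={x2}
C dims 4,6,4; δ0: rk 3, SNF 1^3; δ1: rk 3, SNF 1^3
degree 0: 4−3−0 = 1 → Ȟ^0 ≅ Z
degree 1: 6−3−3 = 0 → Ȟ^1 ≅ 0
degree 2: 4−0−3 = 1 → Ȟ^2 ≅ Z

Ȟ^0 = Z,  Ȟ^1 = 0,  Ȟ^2 = Z


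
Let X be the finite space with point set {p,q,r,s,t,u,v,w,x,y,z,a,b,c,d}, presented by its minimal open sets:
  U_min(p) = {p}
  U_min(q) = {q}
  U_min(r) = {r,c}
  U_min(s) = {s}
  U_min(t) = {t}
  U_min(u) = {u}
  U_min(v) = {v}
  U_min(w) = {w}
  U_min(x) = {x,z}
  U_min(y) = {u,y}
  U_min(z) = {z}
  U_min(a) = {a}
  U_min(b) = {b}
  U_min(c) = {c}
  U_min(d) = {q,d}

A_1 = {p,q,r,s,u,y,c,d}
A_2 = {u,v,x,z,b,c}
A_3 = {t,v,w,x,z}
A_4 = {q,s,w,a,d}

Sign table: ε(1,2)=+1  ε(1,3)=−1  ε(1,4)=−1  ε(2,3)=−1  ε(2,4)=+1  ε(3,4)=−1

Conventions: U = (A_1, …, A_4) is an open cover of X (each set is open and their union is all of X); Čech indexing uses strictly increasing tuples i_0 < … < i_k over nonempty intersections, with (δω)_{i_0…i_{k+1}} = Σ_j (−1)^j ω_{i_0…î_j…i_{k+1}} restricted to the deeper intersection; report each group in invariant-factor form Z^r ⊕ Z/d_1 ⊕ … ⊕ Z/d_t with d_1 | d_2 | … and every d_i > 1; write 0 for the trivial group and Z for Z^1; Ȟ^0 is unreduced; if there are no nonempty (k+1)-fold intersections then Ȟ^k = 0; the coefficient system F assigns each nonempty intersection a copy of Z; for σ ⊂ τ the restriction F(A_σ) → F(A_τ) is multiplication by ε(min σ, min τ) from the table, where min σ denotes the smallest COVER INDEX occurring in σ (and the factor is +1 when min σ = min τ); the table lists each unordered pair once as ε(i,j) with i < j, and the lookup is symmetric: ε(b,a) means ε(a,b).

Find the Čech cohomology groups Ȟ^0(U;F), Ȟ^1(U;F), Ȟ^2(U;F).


Ȟ^0 = 0,  Ȟ^1 = Z/2,  Ȟ^2 = 0

nerve simplices:
  A12={u,c} A14={q,s,d} A23={v,x,z} A34={w}
C dims 4,4; δ0: rk 4, SNF 1^3·2
degree 0: 4−4−0 = 0 → Ȟ^0 ≅ 0
degree 1: 4−0−4 = 0 plus torsion [2] → Ȟ^1 ≅ Z/2
degree 2: 0−0−0 = 0 → Ȟ^2 ≅ 0


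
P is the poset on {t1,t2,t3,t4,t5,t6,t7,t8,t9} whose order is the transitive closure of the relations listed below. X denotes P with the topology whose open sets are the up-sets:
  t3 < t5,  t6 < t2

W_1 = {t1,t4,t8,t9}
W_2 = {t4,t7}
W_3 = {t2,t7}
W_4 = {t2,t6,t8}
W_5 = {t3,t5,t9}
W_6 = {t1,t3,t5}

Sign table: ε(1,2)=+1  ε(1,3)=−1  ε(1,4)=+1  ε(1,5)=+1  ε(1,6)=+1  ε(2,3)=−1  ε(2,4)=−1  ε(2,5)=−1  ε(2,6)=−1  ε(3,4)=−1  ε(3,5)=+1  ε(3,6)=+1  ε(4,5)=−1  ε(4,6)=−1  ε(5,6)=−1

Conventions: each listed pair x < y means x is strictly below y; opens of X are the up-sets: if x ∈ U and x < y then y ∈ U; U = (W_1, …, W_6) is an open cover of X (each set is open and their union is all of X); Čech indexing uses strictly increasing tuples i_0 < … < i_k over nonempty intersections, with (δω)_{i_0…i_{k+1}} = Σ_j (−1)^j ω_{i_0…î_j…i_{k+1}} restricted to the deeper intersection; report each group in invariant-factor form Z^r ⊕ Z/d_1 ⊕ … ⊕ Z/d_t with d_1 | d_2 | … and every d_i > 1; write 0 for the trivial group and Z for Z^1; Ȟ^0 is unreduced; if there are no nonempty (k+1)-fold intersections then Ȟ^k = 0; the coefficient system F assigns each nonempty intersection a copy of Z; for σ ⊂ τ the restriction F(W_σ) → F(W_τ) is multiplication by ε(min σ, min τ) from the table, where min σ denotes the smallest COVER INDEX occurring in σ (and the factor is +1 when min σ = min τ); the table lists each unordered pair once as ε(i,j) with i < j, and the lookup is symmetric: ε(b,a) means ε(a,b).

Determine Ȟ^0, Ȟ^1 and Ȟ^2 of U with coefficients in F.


Ȟ^0(U;F) ≅ 0, Ȟ^1(U;F) ≅ Z ⊕ Z/2, Ȟ^2(U;F) ≅ 0

nerve of the cover:
  W12={t4} W14={t8} W15={t9} W16={t1} W23={t7} W34={t2} W56={t3,t5}
C dims 6,7; δ0: rk 6, SNF 1^5·2
Ȟ^0 = (6 − 6) − 0 = 0, so Ȟ^0 ≅ 0
Ȟ^1 = (7 − 0) − 6 = 1 plus torsion [2], so Ȟ^1 ≅ Z ⊕ Z/2
Ȟ^2 = (0 − 0) − 0 = 0, so Ȟ^2 ≅ 0


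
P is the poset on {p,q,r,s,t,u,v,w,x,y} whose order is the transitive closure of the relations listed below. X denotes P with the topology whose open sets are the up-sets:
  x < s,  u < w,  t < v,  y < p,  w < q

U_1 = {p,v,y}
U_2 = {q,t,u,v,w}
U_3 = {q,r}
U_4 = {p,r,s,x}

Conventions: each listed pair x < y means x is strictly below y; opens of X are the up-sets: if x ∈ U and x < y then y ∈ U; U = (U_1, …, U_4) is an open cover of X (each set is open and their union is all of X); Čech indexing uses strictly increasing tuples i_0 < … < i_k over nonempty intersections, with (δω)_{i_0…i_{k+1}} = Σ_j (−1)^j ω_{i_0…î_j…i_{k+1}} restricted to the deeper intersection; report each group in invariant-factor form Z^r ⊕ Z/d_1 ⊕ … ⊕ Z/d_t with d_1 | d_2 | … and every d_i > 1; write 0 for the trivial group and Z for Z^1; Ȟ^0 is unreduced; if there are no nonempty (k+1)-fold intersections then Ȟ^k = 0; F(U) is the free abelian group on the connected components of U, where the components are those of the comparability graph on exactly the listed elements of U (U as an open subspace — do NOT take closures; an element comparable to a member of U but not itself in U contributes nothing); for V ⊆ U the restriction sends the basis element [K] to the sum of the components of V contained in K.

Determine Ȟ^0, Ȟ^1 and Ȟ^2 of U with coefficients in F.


Ȟ^0 ≅ Z^5; Ȟ^1 ≅ 0; Ȟ^2 ≅ 0

nerve of the cover:
  U12={v} U14={p} U23={q} U34={r}
components per intersection:
  U1: {p,y} {v}
  U2: {q,u,w} {t,v}
  U3: {q} {r}
  U4: {p} {r} {s,x}
  U12: {v}
  U14: {p}
  U23: {q}
  U34: {r}
C dims 9,4; δ0: rk 4, SNF 1^4
Ȟ^0 = (9 − 4) − 0 = 5, so Ȟ^0 ≅ Z^5
Ȟ^1 = (4 − 0) − 4 = 0, so Ȟ^1 ≅ 0
Ȟ^2 = (0 − 0) − 0 = 0, so Ȟ^2 ≅ 0


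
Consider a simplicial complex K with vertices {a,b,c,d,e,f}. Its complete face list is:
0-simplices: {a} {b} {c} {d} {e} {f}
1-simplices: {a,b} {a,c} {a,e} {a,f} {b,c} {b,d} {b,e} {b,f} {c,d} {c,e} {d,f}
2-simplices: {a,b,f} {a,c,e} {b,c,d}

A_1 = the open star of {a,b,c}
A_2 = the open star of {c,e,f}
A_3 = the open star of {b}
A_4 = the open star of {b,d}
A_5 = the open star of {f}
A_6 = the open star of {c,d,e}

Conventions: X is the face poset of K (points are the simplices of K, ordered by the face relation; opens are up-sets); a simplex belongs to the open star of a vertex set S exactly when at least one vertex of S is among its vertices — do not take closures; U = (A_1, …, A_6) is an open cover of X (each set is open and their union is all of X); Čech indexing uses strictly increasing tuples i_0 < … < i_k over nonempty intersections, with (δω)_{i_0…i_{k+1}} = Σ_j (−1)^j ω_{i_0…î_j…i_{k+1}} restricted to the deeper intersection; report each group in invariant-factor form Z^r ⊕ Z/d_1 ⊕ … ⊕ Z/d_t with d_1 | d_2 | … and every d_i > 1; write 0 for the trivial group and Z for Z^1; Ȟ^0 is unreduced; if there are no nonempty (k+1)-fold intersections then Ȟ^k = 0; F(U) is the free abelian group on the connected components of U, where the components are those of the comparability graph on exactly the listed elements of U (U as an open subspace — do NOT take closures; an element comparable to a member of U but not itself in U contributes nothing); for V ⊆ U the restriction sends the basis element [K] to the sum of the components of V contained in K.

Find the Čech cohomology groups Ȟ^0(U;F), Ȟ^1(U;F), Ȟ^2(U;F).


nonempty overlaps:
  A1={{a},{b},{c},{a,b},{a,c},{a,e},{a,f},{b,c},{b,d},{b,e},{b,f},{c,d},{c,e},{a,b,f},{a,c,e},{b,c,d}} A2={{c},{e},{f},{a,c},{a,e},{a,f},{b,c},{b,e},{b,f},{c,d},{c,e},{d,f},{a,b,f},{a,c,e},{b,c,d}} A3={{b},{a,b},{b,c},{b,d},{b,e},{b,f},{a,b,f},{b,c,d}} A4={{b},{d},{a,b},{b,c},{b,d},{b,e},{b,f},{c,d},{d,f},{a,b,f},{b,c,d}} A5={{f},{a,f},{b,f},{d,f},{a,b,f}} A6={{c},{d},{e},{a,c},{a,e},{b,c},{b,d},{b,e},{c,d},{c,e},{d,f},{a,c,e},{b,c,d}}
  A12={{c},{a,c},{a,e},{a,f},{b,c},{b,e},{b,f},{c,d},{c,e},{a,b,f},{a,c,e},{b,c,d}} A13={{b},{a,b},{b,c},{b,d},{b,e},{b,f},{a,b,f},{b,c,d}} A14={{b},{a,b},{b,c},{b,d},{b,e},{b,f},{c,d},{a,b,f},{b,c,d}} A15={{a,f},{b,f},{a,b,f}} A16={{c},{a,c},{a,e},{b,c},{b,d},{b,e},{c,d},{c,e},{a,c,e},{b,c,d}} A23={{b,c},{b,e},{b,f},{a,b,f},{b,c,d}} A24={{b,c},{b,e},{b,f},{c,d},{d,f},{a,b,f},{b,c,d}} A25={{f},{a,f},{b,f},{d,f},{a,b,f}} A26={{c},{e},{a,c},{a,e},{b,c},{b,e},{c,d},{c,e},{d,f},{a,c,e},{b,c,d}} A34={{b},{a,b},{b,c},{b,d},{b,e},{b,f},{a,b,f},{b,c,d}} A35={{b,f},{a,b,f}} A36={{b,c},{b,d},{b,e},{b,c,d}} A45={{b,f},{d,f},{a,b,f}} A46={{d},{b,c},{b,d},{b,e},{c,d},{d,f},{b,c,d}} A56={{d,f}}
  A123={{b,c},{b,e},{b,f},{a,b,f},{b,c,d}} A124={{b,c},{b,e},{b,f},{c,d},{a,b,f},{b,c,d}} A125={{a,f},{b,f},{a,b,f}} A126={{c},{a,c},{a,e},{b,c},{b,e},{c,d},{c,e},{a,c,e},{b,c,d}} A134={{b},{a,b},{b,c},{b,d},{b,e},{b,f},{a,b,f},{b,c,d}} A135={{b,f},{a,b,f}} A136={{b,c},{b,d},{b,e},{b,c,d}} A145={{b,f},{a,b,f}} A146={{b,c},{b,d},{b,e},{c,d},{b,c,d}} A234={{b,c},{b,e},{b,f},{a,b,f},{b,c,d}} A235={{b,f},{a,b,f}} A236={{b,c},{b,e},{b,c,d}} A245={{b,f},{d,f},{a,b,f}} A246={{b,c},{b,e},{c,d},{d,f},{b,c,d}} A256={{d,f}} A345={{b,f},{a,b,f}} A346={{b,c},{b,d},{b,e},{b,c,d}} A456={{d,f}}
  A1234={{b,c},{b,e},{b,f},{a,b,f},{b,c,d}} A1235={{b,f},{a,b,f}} A1236={{b,c},{b,e},{b,c,d}} A1245={{b,f},{a,b,f}} A1246={{b,c},{b,e},{c,d},{b,c,d}} A1345={{b,f},{a,b,f}} A1346={{b,c},{b,d},{b,e},{b,c,d}} A2345={{b,f},{a,b,f}} A2346={{b,c},{b,e},{b,c,d}} A2456={{d,f}}
  A12345={{b,f},{a,b,f}} A12346={{b,c},{b,e},{b,c,d}}
components per intersection:
  A1: {{a},{b},{c},{a,b},{a,c},{a,e},{a,f},{b,c},{b,d},{b,e},{b,f},{c,d},{c,e},{a,b,f},{a,c,e},{b,c,d}}
  A2: {{c},{e},{a,c},{a,e},{b,c},{b,e},{c,d},{c,e},{a,c,e},{b,c,d}} {{f},{a,f},{b,f},{d,f},{a,b,f}}
  A3: {{b},{a,b},{b,c},{b,d},{b,e},{b,f},{a,b,f},{b,c,d}}
  A4: {{b},{d},{a,b},{b,c},{b,d},{b,e},{b,f},{c,d},{d,f},{a,b,f},{b,c,d}}
  A5: {{f},{a,f},{b,f},{d,f},{a,b,f}}
  A6: {{c},{d},{e},{a,c},{a,e},{b,c},{b,d},{b,e},{c,d},{c,e},{d,f},{a,c,e},{b,c,d}}
  A12: {{c},{a,c},{a,e},{b,c},{c,d},{c,e},{a,c,e},{b,c,d}} {{a,f},{b,f},{a,b,f}} {{b,e}}
  A13: {{b},{a,b},{b,c},{b,d},{b,e},{b,f},{a,b,f},{b,c,d}}
  A14: {{b},{a,b},{b,c},{b,d},{b,e},{b,f},{c,d},{a,b,f},{b,c,d}}
  A15: {{a,f},{b,f},{a,b,f}}
  A16: {{c},{a,c},{a,e},{b,c},{b,d},{c,d},{c,e},{a,c,e},{b,c,d}} {{b,e}}
  A23: {{b,c},{b,c,d}} {{b,e}} {{b,f},{a,b,f}}
  A24: {{b,c},{c,d},{b,c,d}} {{b,e}} {{b,f},{a,b,f}} {{d,f}}
  A25: {{f},{a,f},{b,f},{d,f},{a,b,f}}
  A26: {{c},{e},{a,c},{a,e},{b,c},{b,e},{c,d},{c,e},{a,c,e},{b,c,d}} {{d,f}}
  A34: {{b},{a,b},{b,c},{b,d},{b,e},{b,f},{a,b,f},{b,c,d}}
  A35: {{b,f},{a,b,f}}
  A36: {{b,c},{b,d},{b,c,d}} {{b,e}}
  A45: {{b,f},{a,b,f}} {{d,f}}
  A46: {{d},{b,c},{b,d},{c,d},{d,f},{b,c,d}} {{b,e}}
  A56: {{d,f}}
  A123: {{b,c},{b,c,d}} {{b,e}} {{b,f},{a,b,f}}
  A124: {{b,c},{c,d},{b,c,d}} {{b,e}} {{b,f},{a,b,f}}
  A125: {{a,f},{b,f},{a,b,f}}
  A126: {{c},{a,c},{a,e},{b,c},{c,d},{c,e},{a,c,e},{b,c,d}} {{b,e}}
  A134: {{b},{a,b},{b,c},{b,d},{b,e},{b,f},{a,b,f},{b,c,d}}
  A135: {{b,f},{a,b,f}}
  A136: {{b,c},{b,d},{b,c,d}} {{b,e}}
  A145: {{b,f},{a,b,f}}
  A146: {{b,c},{b,d},{c,d},{b,c,d}} {{b,e}}
  A234: {{b,c},{b,c,d}} {{b,e}} {{b,f},{a,b,f}}
  A235: {{b,f},{a,b,f}}
  A236: {{b,c},{b,c,d}} {{b,e}}
  A245: {{b,f},{a,b,f}} {{d,f}}
  A246: {{b,c},{c,d},{b,c,d}} {{b,e}} {{d,f}}
  A256: {{d,f}}
  A345: {{b,f},{a,b,f}}
  A346: {{b,c},{b,d},{b,c,d}} {{b,e}}
  A456: {{d,f}}
  A1234: {{b,c},{b,c,d}} {{b,e}} {{b,f},{a,b,f}}
  A1235: {{b,f},{a,b,f}}
  A1236: {{b,c},{b,c,d}} {{b,e}}
  A1245: {{b,f},{a,b,f}}
  A1246: {{b,c},{c,d},{b,c,d}} {{b,e}}
  A1345: {{b,f},{a,b,f}}
  A1346: {{b,c},{b,d},{b,c,d}} {{b,e}}
  A2345: {{b,f},{a,b,f}}
  A2346: {{b,c},{b,c,d}} {{b,e}}
  A2456: {{d,f}}
  A12345: {{b,f},{a,b,f}}
  A12346: {{b,c},{b,c,d}} {{b,e}}
C dims 7,27,32,16; δ0: rk 6, SNF 1^6; δ1: rk 19, SNF 1^19; δ2: rk 13, SNF 1^13
degree 0: 7−6−0 = 1 → Ȟ^0 ≅ Z
degree 1: 27−19−6 = 2 → Ȟ^1 ≅ Z^2
degree 2: 32−13−19 = 0 → Ȟ^2 ≅ 0

Ȟ^0 = Z,  Ȟ^1 = Z^2,  Ȟ^2 = 0


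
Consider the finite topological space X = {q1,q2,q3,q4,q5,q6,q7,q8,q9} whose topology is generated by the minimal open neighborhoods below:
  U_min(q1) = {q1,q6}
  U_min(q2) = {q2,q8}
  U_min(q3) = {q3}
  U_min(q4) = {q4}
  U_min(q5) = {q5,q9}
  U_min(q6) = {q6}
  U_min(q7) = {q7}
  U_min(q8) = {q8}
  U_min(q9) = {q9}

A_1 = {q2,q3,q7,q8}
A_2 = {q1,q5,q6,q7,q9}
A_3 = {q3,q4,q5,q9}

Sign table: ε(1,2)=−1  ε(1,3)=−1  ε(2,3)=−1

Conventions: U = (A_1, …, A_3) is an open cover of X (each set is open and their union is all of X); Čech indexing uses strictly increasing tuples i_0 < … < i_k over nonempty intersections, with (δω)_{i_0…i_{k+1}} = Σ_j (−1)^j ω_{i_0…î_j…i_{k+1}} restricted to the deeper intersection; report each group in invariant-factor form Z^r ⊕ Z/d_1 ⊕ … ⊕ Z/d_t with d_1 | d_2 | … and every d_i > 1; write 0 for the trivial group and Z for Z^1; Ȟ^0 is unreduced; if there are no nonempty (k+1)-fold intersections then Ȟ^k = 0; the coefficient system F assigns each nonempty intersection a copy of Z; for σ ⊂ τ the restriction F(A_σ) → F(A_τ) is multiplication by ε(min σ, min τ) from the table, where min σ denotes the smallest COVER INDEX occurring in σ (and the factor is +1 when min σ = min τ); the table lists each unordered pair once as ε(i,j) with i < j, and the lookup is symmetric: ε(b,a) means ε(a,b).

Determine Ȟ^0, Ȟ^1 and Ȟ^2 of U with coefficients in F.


nonempty intersections:
  A12={q7} A13={q3} A23={q5,q9}
C dims 3,3; δ0: rk 3, SNF 1^2·2
Ȟ^0: (3−3)−0=0 ⇒ 0
Ȟ^1: (3−0)−3=0 plus torsion [2] ⇒ Z/2
Ȟ^2: (0−0)−0=0 ⇒ 0

Ȟ^0 = 0, Ȟ^1 = Z/2, Ȟ^2 = 0


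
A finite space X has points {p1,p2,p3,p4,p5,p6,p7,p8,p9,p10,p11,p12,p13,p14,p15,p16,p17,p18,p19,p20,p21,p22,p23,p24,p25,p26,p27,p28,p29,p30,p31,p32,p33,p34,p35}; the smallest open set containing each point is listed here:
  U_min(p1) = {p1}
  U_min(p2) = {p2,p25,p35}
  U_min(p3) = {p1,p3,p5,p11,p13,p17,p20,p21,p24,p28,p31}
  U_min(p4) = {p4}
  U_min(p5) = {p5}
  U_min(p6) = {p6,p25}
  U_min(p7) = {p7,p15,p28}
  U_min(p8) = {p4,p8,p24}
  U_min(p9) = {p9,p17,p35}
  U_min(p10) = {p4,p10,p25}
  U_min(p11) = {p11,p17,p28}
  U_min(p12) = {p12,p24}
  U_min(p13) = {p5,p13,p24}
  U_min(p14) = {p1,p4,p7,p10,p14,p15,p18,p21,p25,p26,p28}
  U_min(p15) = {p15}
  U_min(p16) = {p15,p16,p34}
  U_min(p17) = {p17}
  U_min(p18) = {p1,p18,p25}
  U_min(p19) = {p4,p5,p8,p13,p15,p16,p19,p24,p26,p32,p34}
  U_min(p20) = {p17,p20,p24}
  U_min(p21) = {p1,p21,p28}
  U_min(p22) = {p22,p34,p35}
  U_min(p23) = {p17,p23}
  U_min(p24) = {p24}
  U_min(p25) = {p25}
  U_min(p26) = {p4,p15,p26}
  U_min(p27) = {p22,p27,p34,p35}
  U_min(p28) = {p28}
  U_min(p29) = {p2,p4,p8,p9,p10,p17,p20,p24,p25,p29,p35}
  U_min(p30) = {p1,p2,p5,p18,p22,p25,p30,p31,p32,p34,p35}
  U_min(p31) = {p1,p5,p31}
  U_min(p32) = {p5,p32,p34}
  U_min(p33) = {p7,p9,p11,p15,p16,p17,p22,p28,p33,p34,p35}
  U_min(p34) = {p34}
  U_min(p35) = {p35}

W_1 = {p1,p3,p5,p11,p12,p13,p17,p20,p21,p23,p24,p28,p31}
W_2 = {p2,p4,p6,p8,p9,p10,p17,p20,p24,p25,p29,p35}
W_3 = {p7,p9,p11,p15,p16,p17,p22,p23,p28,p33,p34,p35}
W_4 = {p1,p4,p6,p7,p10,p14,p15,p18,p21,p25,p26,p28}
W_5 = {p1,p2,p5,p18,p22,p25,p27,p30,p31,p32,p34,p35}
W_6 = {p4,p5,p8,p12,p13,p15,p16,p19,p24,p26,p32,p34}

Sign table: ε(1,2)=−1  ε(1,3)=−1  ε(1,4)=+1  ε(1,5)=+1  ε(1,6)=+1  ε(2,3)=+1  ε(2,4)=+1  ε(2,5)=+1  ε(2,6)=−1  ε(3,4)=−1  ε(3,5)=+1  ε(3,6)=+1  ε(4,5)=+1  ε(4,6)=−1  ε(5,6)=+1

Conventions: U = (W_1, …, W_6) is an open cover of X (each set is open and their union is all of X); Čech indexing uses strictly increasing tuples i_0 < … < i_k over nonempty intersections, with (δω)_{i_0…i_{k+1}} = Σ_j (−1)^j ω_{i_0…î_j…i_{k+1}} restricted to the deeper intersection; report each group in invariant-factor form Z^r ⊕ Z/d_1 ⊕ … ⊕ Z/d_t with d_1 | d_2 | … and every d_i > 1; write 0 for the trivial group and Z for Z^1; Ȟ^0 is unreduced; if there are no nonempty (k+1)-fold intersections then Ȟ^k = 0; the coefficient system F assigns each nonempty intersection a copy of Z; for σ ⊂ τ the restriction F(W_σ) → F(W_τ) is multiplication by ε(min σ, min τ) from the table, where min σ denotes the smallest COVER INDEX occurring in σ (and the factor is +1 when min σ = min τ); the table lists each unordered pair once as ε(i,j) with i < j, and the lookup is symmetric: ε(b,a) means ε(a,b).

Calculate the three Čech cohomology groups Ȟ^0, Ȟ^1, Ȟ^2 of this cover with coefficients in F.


Ȟ^0 ≅ 0; Ȟ^1 ≅ Z/2; Ȟ^2 ≅ Z

nerve simplices:
  W12={p17,p20,p24} W13={p11,p17,p23,p28} W14={p1,p21,p28} W15={p1,p5,p31} W16={p5,p12,p13,p24} W23={p9,p17,p35} W24={p4,p6,p10,p25} W25={p2,p25,p35} W26={p4,p8,p24} W34={p7,p15,p28} W35={p22,p34,p35} W36={p15,p16,p34} W45={p1,p18,p25} W46={p4,p15,p26} W56={p5,p32,p34}
  W123={p17} W126={p24} W134={p28} W145={p1} W156={p5} W235={p35} W245={p25} W246={p4} W346={p15} W356={p34}
C dims 6,15,10; δ0: rk 6, SNF 1^5·2; δ1: rk 9, SNF 1^9
degree 0: 6−6−0 = 0 → Ȟ^0 ≅ 0
degree 1: 15−9−6 = 0 plus torsion [2] → Ȟ^1 ≅ Z/2
degree 2: 10−0−9 = 1 → Ȟ^2 ≅ Z


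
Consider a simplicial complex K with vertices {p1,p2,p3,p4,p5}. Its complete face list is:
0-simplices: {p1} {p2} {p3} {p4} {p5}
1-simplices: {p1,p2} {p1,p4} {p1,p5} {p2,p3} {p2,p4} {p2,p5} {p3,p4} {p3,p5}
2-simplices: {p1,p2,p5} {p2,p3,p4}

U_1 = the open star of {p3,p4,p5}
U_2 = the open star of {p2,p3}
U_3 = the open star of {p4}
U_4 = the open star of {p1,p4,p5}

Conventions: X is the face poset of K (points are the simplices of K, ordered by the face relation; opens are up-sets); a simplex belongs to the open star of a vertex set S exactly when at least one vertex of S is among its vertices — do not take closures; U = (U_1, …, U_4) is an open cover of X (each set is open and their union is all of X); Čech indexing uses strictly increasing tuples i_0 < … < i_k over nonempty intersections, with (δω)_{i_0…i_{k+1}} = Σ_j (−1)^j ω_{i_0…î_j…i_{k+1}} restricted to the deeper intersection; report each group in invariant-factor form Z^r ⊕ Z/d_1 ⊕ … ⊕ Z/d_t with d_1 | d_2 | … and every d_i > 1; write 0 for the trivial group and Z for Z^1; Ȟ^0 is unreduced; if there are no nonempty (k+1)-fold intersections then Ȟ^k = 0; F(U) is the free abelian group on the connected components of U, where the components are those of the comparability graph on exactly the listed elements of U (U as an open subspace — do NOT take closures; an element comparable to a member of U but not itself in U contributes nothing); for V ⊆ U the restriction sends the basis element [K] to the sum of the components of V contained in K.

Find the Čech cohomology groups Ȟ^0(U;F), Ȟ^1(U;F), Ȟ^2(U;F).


nonempty overlaps:
  U1={{p3},{p4},{p5},{p1,p4},{p1,p5},{p2,p3},{p2,p4},{p2,p5},{p3,p4},{p3,p5},{p1,p2,p5},{p2,p3,p4}} U2={{p2},{p3},{p1,p2},{p2,p3},{p2,p4},{p2,p5},{p3,p4},{p3,p5},{p1,p2,p5},{p2,p3,p4}} U3={{p4},{p1,p4},{p2,p4},{p3,p4},{p2,p3,p4}} U4={{p1},{p4},{p5},{p1,p2},{p1,p4},{p1,p5},{p2,p4},{p2,p5},{p3,p4},{p3,p5},{p1,p2,p5},{p2,p3,p4}}
  U12={{p3},{p2,p3},{p2,p4},{p2,p5},{p3,p4},{p3,p5},{p1,p2,p5},{p2,p3,p4}} U13={{p4},{p1,p4},{p2,p4},{p3,p4},{p2,p3,p4}} U14={{p4},{p5},{p1,p4},{p1,p5},{p2,p4},{p2,p5},{p3,p4},{p3,p5},{p1,p2,p5},{p2,p3,p4}} U23={{p2,p4},{p3,p4},{p2,p3,p4}} U24={{p1,p2},{p2,p4},{p2,p5},{p3,p4},{p3,p5},{p1,p2,p5},{p2,p3,p4}} U34={{p4},{p1,p4},{p2,p4},{p3,p4},{p2,p3,p4}}
  U123={{p2,p4},{p3,p4},{p2,p3,p4}} U124={{p2,p4},{p2,p5},{p3,p4},{p3,p5},{p1,p2,p5},{p2,p3,p4}} U134={{p4},{p1,p4},{p2,p4},{p3,p4},{p2,p3,p4}} U234={{p2,p4},{p3,p4},{p2,p3,p4}}
  U1234={{p2,p4},{p3,p4},{p2,p3,p4}}
components per intersection:
  U1: {{p3},{p4},{p5},{p1,p4},{p1,p5},{p2,p3},{p2,p4},{p2,p5},{p3,p4},{p3,p5},{p1,p2,p5},{p2,p3,p4}}
  U2: {{p2},{p3},{p1,p2},{p2,p3},{p2,p4},{p2,p5},{p3,p4},{p3,p5},{p1,p2,p5},{p2,p3,p4}}
  U3: {{p4},{p1,p4},{p2,p4},{p3,p4},{p2,p3,p4}}
  U4: {{p1},{p4},{p5},{p1,p2},{p1,p4},{p1,p5},{p2,p4},{p2,p5},{p3,p4},{p3,p5},{p1,p2,p5},{p2,p3,p4}}
  U12: {{p3},{p2,p3},{p2,p4},{p3,p4},{p3,p5},{p2,p3,p4}} {{p2,p5},{p1,p2,p5}}
  U13: {{p4},{p1,p4},{p2,p4},{p3,p4},{p2,p3,p4}}
  U14: {{p4},{p1,p4},{p2,p4},{p3,p4},{p2,p3,p4}} {{p5},{p1,p5},{p2,p5},{p3,p5},{p1,p2,p5}}
  U23: {{p2,p4},{p3,p4},{p2,p3,p4}}
  U24: {{p1,p2},{p2,p5},{p1,p2,p5}} {{p2,p4},{p3,p4},{p2,p3,p4}} {{p3,p5}}
  U34: {{p4},{p1,p4},{p2,p4},{p3,p4},{p2,p3,p4}}
  U123: {{p2,p4},{p3,p4},{p2,p3,p4}}
  U124: {{p2,p4},{p3,p4},{p2,p3,p4}} {{p2,p5},{p1,p2,p5}} {{p3,p5}}
  U134: {{p4},{p1,p4},{p2,p4},{p3,p4},{p2,p3,p4}}
  U234: {{p2,p4},{p3,p4},{p2,p3,p4}}
  U1234: {{p2,p4},{p3,p4},{p2,p3,p4}}
C dims 4,10,6,1; δ0: rk 3, SNF 1^3; δ1: rk 5, SNF 1^5; δ2: rk 1, SNF 1^1
degree 0: 4−3−0 = 1 → Ȟ^0 ≅ Z
degree 1: 10−5−3 = 2 → Ȟ^1 ≅ Z^2
degree 2: 6−1−5 = 0 → Ȟ^2 ≅ 0

Ȟ^0(U;F) ≅ Z; Ȟ^1(U;F) ≅ Z^2; Ȟ^2(U;F) ≅ 0


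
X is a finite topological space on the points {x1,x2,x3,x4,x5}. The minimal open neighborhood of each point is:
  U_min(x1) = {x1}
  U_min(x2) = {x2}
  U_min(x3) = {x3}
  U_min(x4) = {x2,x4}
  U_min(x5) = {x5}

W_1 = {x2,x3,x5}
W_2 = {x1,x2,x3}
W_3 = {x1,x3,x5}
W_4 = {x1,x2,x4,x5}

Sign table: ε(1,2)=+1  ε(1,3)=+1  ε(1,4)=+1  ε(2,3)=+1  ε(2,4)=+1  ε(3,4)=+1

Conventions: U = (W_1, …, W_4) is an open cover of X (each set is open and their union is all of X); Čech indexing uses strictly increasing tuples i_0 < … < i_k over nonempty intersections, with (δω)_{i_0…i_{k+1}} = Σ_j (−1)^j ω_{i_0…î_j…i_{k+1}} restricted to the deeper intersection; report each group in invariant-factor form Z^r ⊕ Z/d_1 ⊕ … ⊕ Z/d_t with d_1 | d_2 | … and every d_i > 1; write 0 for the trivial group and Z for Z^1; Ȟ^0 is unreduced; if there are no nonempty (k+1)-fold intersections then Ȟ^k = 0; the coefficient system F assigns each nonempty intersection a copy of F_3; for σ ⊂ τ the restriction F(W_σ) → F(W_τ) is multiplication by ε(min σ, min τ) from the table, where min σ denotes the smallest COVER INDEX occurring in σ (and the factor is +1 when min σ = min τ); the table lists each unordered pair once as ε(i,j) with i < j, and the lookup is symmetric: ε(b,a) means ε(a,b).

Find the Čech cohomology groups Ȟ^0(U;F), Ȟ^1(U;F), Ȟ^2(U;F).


nonempty overlaps:
  W12={x2,x3} W13={x3,x5} W14={x2,x5} W23={x1,x3} W24={x1,x2} W34={x1,x5}
  W123={x3} W124={x2} W134={x5} W234={x1}
C dims 4,6,4; δ0: rk_F3 3; δ1: rk_F3 3
degree 0: 4−3−0 = 1 → Ȟ^0 ≅ Z/3
degree 1: 6−3−3 = 0 → Ȟ^1 ≅ 0
degree 2: 4−0−3 = 1 → Ȟ^2 ≅ Z/3

Ȟ^0 ≅ Z/3, Ȟ^1 ≅ 0 and Ȟ^2 ≅ Z/3


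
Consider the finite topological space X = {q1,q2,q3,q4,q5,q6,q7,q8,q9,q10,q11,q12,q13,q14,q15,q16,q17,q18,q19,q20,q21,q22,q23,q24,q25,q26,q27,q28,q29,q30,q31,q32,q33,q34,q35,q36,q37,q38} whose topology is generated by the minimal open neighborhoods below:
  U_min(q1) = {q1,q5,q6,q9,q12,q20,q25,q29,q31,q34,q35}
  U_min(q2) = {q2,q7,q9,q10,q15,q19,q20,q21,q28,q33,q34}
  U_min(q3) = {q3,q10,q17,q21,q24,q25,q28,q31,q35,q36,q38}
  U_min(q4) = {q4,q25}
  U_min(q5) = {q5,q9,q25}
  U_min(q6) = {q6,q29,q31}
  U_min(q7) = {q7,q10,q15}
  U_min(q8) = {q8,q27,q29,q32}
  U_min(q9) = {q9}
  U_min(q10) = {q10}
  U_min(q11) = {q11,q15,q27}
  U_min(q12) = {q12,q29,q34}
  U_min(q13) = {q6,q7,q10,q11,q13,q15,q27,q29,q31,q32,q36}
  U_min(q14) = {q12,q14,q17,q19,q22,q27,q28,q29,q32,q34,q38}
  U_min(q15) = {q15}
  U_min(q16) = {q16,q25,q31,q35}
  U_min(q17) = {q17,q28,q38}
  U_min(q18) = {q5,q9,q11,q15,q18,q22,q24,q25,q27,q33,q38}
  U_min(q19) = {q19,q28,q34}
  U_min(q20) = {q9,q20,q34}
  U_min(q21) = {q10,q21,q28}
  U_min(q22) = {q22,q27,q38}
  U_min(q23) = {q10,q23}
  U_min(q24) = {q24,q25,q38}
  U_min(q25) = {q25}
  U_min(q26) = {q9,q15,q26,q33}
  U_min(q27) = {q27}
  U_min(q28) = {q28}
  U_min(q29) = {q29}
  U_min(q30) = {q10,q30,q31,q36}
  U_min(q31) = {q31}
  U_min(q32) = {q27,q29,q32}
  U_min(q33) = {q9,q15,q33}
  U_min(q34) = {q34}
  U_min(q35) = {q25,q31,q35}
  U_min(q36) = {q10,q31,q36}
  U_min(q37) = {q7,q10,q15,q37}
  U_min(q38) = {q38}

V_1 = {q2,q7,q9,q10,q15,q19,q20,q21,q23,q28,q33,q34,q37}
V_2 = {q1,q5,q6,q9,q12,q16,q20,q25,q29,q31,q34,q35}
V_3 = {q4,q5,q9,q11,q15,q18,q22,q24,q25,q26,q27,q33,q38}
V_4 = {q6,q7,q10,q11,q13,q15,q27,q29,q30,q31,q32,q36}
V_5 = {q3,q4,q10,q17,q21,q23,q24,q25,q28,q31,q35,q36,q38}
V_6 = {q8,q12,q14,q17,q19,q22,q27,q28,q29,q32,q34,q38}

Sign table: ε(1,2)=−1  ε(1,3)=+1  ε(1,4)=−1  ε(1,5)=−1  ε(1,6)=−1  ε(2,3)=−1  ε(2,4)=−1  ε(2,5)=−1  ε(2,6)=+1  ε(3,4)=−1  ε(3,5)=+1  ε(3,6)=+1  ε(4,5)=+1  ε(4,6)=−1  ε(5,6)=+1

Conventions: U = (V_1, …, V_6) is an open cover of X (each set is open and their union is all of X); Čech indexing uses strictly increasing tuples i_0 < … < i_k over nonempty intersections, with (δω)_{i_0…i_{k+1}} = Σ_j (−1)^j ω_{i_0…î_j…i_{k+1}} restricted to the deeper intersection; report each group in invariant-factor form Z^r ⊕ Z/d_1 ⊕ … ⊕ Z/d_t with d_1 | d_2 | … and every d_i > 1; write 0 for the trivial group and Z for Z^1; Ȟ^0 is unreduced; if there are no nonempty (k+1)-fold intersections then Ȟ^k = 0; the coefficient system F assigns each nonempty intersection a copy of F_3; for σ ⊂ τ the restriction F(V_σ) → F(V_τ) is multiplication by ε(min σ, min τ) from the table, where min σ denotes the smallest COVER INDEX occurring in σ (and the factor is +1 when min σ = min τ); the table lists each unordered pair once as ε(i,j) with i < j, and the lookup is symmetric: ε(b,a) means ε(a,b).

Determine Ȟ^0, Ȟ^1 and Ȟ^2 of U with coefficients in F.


cover nerve:
  V12={q9,q20,q34} V13={q9,q15,q33} V14={q7,q10,q15} V15={q10,q21,q23,q28} V16={q19,q28,q34} V23={q5,q9,q25} V24={q6,q29,q31} V25={q25,q31,q35} V26={q12,q29,q34} V34={q11,q15,q27} V35={q4,q24,q25,q38} V36={q22,q27,q38} V45={q10,q31,q36} V46={q27,q29,q32} V56={q17,q28,q38}
  V123={q9} V126={q34} V134={q15} V145={q10} V156={q28} V235={q25} V245={q31} V246={q29} V346={q27} V356={q38}
C dims 6,15,10; δ0: rk_F3 6; δ1: rk_F3 9
Ȟ^0: (6−6)−0=0 ⇒ 0
Ȟ^1: (15−9)−6=0 ⇒ 0
Ȟ^2: (10−0)−9=1 ⇒ Z/3

Ȟ^0(U;F) ≅ 0, Ȟ^1(U;F) ≅ 0, Ȟ^2(U;F) ≅ Z/3
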